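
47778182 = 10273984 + 37504198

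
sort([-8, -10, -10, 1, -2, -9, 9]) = [-10, -10, -9, -8, -2, 1, 9]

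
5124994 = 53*96698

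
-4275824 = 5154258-9430082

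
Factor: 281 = 281^1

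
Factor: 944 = 2^4 * 59^1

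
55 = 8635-8580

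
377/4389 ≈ 0.0859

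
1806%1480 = 326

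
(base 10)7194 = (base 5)212234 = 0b1110000011010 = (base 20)hje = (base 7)26655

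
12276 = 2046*6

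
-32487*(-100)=3248700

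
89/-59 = -1 - 30/59 ≈ -1.51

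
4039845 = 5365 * 753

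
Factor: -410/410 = -1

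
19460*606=11792760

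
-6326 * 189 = -1195614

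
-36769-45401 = -82170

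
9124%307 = 221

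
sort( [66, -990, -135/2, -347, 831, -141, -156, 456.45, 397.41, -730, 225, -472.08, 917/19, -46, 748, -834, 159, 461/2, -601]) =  [-990, -834, -730, -601, -472.08, -347, -156, -141, -135/2, -46, 917/19, 66, 159, 225, 461/2, 397.41, 456.45, 748, 831]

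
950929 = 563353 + 387576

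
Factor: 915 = 3^1*5^1*61^1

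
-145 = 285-430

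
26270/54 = 13135/27 ≈ 486.48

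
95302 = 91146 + 4156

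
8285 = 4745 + 3540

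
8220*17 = 139740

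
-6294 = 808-7102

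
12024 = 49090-37066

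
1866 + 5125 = 6991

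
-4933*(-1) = 4933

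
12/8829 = 4/2943 ≈ 0.00136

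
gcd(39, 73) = 1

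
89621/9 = 9957 + 8/9 ≈ 9957.89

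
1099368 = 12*91614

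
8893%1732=233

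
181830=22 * 8265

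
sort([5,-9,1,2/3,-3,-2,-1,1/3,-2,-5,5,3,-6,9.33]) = [-9,-6,-5,-3,-2,-2,-1,1/3,2/3,1,3,5,5,9.33]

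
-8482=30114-38596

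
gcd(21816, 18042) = 6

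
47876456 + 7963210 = 55839666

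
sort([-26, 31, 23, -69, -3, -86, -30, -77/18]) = [-86, -69, -30, -26, -77/18, -3, 23, 31]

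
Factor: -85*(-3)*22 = 2^1*3^1*5^1*11^1*17^1 = 5610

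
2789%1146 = 497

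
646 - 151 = 495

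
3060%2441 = 619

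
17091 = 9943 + 7148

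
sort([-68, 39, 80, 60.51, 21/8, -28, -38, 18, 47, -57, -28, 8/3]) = [-68, -57, -38, -28, -28, 21/8, 8/3, 18, 39, 47, 60.51, 80]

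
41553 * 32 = 1329696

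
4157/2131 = 1 + 2026/2131 ≈ 1.95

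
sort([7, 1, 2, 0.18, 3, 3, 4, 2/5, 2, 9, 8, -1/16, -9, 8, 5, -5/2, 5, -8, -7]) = [-9, -8, -7, -5/2, -1/16, 0.18, 2/5, 1, 2, 2, 3, 3, 4, 5, 5, 7, 8, 8, 9]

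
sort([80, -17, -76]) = [-76, -17, 80]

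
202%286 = 202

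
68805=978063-909258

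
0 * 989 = 0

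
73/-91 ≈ -0.802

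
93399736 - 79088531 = 14311205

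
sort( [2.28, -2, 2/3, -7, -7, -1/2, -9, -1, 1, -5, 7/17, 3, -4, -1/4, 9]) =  [-9, -7, -7, -5, -4, -2, -1, -1/2, -1/4, 7/17, 2/3, 1, 2.28, 3, 9]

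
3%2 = 1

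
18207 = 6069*3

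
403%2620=403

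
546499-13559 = 532940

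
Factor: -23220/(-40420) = 3^3*47^(-1) = 27/47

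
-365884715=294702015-660586730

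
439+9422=9861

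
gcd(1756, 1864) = 4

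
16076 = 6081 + 9995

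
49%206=49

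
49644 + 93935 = 143579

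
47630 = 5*9526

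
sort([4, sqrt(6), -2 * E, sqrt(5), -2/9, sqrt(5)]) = [-2 * E, -2/9, sqrt(5), sqrt(5), sqrt(6), 4]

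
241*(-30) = -7230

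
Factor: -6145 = -1*5^1*1229^1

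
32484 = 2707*12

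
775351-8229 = 767122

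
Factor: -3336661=-1*3336661^1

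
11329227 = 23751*477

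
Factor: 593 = 593^1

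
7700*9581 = 73773700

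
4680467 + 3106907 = 7787374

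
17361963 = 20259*857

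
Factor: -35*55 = -1*5^2*7^1*11^1 = -1925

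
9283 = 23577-14294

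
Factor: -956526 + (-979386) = -1 * 2^3 * 3^1 * 11^1 * 7333^1 = -1935912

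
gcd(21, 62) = 1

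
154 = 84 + 70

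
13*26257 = 341341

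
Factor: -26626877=-1*59^1*451303^1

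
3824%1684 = 456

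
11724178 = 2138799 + 9585379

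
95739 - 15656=80083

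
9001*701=6309701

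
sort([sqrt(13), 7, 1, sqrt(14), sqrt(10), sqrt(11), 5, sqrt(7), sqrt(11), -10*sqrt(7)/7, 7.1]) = [-10*sqrt(7)/7, 1, sqrt(7), sqrt(10), sqrt(11), sqrt(11), sqrt(13), sqrt(14), 5, 7, 7.1]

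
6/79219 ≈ 0.0000757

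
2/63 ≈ 0.0317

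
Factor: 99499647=3^1 * 13^1 * 2551273^1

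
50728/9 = 5636 + 4/9 ≈ 5636.44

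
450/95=4+14/19 ≈ 4.74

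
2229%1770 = 459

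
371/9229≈0.0402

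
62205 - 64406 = -2201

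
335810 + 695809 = 1031619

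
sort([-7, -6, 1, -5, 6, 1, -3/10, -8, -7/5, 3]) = [-8, -7, -6, -5, -7/5, -3/10, 1, 1, 3, 6]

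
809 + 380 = 1189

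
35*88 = 3080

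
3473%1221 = 1031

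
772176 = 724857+47319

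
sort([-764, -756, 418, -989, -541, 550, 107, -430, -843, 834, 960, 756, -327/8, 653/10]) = [-989, -843, -764, -756, -541, -430, -327/8, 653/10, 107, 418, 550, 756, 834, 960]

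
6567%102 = 39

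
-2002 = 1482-3484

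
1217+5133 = 6350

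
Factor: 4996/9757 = 2^2*11^(-1)*887^(-1)*1249^1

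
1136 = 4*284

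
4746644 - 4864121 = -117477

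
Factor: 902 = 2^1*11^1*41^1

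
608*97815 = 59471520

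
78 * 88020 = 6865560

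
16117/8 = 2014 + 5/8≈2014.63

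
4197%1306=279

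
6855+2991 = 9846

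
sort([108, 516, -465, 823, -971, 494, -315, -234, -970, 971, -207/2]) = [-971, -970, -465, -315, -234, -207/2, 108, 494, 516, 823, 971]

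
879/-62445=-293/20815 ≈ -0.0141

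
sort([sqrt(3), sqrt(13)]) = [sqrt(3), sqrt(13)]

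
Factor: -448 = -1*2^6*7^1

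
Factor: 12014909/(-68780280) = -1*2^(-3)*3^(-1)*5^(-1)*67^1*307^(-1)*1867^(-1)*179327^1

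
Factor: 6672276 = 2^2 * 3^2 * 13^1 * 53^1 * 269^1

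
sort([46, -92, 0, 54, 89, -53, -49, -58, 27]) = [-92, -58, -53, -49, 0, 27, 46, 54, 89]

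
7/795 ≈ 0.00881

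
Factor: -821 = -1*821^1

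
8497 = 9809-1312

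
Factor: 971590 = 2^1 * 5^1 * 97159^1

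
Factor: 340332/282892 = 3^1*79^1*197^(-1) = 237/197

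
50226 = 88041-37815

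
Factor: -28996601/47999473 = -1 * 421^(-1) * 114013^(-1) * 28996601^1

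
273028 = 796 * 343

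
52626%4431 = 3885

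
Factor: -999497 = -1*499^1*2003^1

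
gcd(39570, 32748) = 6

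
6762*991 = 6701142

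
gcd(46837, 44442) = 1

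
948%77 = 24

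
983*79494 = 78142602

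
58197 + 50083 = 108280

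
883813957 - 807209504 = 76604453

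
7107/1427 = 4 + 1399/1427 ≈ 4.98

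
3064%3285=3064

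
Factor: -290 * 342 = -1 * 2^2 * 3^2 * 5^1 * 19^1 * 29^1 = -99180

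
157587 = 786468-628881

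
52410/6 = 8735 = 8735.00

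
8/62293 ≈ 0.000128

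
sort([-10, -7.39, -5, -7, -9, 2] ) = [-10, -9, -7.39, -7, -5, 2] 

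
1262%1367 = 1262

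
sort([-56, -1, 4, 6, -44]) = [-56, -44, -1, 4, 6]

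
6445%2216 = 2013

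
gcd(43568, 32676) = 10892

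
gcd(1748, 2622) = 874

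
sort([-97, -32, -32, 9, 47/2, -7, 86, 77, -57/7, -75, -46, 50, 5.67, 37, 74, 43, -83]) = [-97, -83, -75, -46, -32, -32, -57/7, -7, 5.67, 9, 47/2, 37, 43, 50, 74, 77, 86]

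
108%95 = 13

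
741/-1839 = -247/613 ≈ -0.403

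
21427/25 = 857 + 2/25 = 857.08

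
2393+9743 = 12136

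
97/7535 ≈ 0.0129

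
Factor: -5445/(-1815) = 3^1 = 3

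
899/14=64+3/14 ≈ 64.21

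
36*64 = 2304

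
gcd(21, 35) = 7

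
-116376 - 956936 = -1073312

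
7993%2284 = 1141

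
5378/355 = 15 + 53/355 ≈ 15.15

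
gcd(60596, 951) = 1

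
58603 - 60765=-2162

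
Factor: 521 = 521^1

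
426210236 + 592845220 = 1019055456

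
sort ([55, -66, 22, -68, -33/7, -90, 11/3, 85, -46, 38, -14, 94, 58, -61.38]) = [-90, -68, -66, -61.38, -46, -14, -33/7, 11/3, 22, 38, 55, 58, 85, 94]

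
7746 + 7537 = 15283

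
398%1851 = 398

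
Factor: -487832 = -1 * 2^3 * 17^2 * 211^1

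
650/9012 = 325/4506 ≈ 0.0721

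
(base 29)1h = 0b101110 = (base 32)1e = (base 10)46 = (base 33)1d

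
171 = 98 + 73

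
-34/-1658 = 17/829 ≈ 0.0205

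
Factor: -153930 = -1 * 2^1 * 3^1 * 5^1 * 7^1 * 733^1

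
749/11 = 68 + 1/11 ≈ 68.09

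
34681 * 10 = 346810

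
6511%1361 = 1067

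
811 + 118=929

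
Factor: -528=-1*2^4*3^1*11^1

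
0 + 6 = 6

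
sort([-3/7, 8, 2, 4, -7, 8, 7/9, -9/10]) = [-7, -9/10, -3/7, 7/9, 2, 4, 8, 8]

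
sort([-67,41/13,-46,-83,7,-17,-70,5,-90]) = [-90,-83,-70,-67,-46,-17,41/13,5,7]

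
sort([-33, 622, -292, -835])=[-835, -292, -33, 622]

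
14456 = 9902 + 4554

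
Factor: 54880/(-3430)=-1 * 2^4=-16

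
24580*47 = 1155260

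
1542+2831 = 4373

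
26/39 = 2/3 ≈ 0.667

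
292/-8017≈-0.0364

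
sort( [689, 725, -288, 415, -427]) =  [-427, -288, 415, 689, 725]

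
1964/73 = 26 + 66/73 ≈ 26.90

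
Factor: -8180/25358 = -1*2^1*5^1*31^(-1) = -10/31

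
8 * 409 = 3272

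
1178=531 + 647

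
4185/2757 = 1395/919 ≈ 1.52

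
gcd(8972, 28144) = 4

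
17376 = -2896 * (-6)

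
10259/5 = 2051 + 4/5 = 2051.80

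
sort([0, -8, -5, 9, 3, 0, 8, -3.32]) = [-8, -5, -3.32, 0, 0, 3, 8, 9]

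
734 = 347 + 387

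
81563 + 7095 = 88658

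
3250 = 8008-4758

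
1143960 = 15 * 76264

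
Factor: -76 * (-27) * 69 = 2^2 * 3^4 * 19^1 * 23^1 = 141588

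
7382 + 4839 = 12221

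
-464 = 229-693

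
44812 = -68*(-659)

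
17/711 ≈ 0.0239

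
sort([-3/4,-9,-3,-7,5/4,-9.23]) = [-9.23,-9,-7,-3,-3/4,5/4]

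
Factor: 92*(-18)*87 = -1*2^3*3^3*23^1*29^1 = -144072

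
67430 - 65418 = 2012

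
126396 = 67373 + 59023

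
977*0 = 0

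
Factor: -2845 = -1 * 5^1 * 569^1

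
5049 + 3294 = 8343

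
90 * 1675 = 150750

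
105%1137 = 105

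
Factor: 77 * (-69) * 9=-1 * 3^3 * 7^1 * 11^1 * 23^1=-47817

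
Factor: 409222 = 2^1*11^2*19^1*89^1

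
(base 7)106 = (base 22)2b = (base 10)55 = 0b110111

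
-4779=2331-7110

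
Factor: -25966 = -1 * 2^1 * 12983^1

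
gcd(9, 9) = 9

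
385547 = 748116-362569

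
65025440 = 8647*7520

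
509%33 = 14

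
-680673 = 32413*(-21)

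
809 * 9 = 7281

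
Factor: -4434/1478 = -1*3^1 = -3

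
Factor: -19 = -1 * 19^1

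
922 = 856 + 66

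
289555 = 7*41365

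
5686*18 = 102348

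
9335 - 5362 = 3973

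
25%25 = 0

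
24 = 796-772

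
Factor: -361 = -1*19^2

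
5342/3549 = 1 + 1793/3549 ≈ 1.51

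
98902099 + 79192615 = 178094714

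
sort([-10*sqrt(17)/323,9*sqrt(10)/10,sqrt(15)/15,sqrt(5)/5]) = [-10*sqrt(17)/323,sqrt(15)/15,sqrt(5)/5,9*sqrt(10)/10]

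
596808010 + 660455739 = 1257263749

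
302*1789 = 540278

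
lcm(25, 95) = 475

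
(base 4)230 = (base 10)44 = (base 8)54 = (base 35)19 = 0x2c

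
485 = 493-8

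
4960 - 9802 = -4842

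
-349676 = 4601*(-76) 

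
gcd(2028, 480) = 12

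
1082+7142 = 8224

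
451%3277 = 451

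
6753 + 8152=14905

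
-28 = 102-130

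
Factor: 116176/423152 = 137^1 * 499^(-1) = 137/499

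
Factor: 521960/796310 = 2^2*13049^1*79631^ (-1) = 52196/79631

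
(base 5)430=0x73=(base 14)83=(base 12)97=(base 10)115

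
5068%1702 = 1664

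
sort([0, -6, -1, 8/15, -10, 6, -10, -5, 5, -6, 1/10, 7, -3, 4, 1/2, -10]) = [-10, -10, -10, -6, -6, -5, -3, -1, 0, 1/10, 1/2, 8/15, 4, 5, 6, 7]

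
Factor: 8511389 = 997^1 * 8537^1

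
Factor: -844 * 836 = -1 * 2^4 * 11^1 * 19^1 * 211^1 = -705584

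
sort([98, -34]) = [-34, 98]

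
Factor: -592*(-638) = 2^5*11^1*29^1*37^1 = 377696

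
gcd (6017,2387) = 11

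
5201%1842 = 1517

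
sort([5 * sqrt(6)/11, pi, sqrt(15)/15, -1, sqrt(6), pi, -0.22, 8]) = [-1, -0.22, sqrt(15)/15, 5 * sqrt(6)/11, sqrt(6), pi, pi, 8]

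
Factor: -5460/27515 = -1*2^2*3^1*7^1*13^1*5503^(-1) = -1092/5503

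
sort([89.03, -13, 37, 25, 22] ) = [-13, 22, 25, 37, 89.03] 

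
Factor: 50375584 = 2^5 * 7^1 * 224891^1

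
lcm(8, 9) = 72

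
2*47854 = 95708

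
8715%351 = 291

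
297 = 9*33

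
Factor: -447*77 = -1*3^1*7^1*11^1*149^1 = -34419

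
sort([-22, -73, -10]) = [-73, -22, -10]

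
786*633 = 497538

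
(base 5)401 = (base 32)35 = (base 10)101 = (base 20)51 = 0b1100101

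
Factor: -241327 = -1*241327^1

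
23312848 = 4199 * 5552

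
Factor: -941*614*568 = -1*2^4*71^1*307^1*941^1 = -328175632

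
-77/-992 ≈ 0.0776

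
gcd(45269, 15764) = 7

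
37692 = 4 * 9423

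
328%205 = 123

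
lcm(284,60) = 4260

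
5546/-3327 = -1 - 2219/3327 ≈ -1.67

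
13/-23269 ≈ -0.000559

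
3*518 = 1554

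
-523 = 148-671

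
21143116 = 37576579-16433463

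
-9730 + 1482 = -8248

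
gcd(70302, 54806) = 2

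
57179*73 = 4174067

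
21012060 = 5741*3660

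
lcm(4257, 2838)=8514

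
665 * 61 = 40565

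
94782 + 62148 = 156930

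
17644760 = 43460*406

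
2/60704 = 1/30352 ≈ 0.0000329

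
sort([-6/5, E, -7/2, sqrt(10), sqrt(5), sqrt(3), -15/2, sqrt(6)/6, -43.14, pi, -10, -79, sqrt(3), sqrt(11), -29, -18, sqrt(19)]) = [-79, -43.14, -29, -18, -10, -15/2, -7/2, -6/5, sqrt(6)/6, sqrt(3), sqrt(3), sqrt(5), E, pi, sqrt(10), sqrt(11), sqrt(19)]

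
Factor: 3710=2^1 * 5^1 * 7^1 * 53^1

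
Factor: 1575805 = 5^1 * 7^1 * 11^1 * 4093^1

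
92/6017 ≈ 0.0153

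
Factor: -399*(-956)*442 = 2^3*3^1*7^1*13^1*17^1*19^1*239^1 = 168598248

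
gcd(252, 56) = 28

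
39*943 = 36777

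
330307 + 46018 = 376325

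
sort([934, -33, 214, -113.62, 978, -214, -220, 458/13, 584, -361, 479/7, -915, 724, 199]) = [-915, -361, -220, -214, -113.62, -33, 458/13, 479/7, 199, 214, 584, 724, 934, 978]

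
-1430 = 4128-5558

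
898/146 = 449/73 ≈ 6.15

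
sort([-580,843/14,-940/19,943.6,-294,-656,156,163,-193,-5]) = [-656,-580,-294,-193,-940/19,-5,843/14,156,163,943.6]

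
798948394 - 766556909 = 32391485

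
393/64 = 6 + 9/64≈6.14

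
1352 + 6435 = 7787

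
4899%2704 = 2195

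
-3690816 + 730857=-2959959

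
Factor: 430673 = 19^2*1193^1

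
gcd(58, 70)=2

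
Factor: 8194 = 2^1*17^1*241^1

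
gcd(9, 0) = 9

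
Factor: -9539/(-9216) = 2^(-10)*3^(-2)*9539^1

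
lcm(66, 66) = 66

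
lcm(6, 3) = 6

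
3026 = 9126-6100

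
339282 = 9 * 37698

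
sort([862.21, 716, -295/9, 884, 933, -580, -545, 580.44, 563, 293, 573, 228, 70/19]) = [-580, -545, -295/9, 70/19, 228, 293, 563, 573, 580.44, 716, 862.21, 884, 933]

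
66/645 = 22/215 ≈ 0.102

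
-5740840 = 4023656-9764496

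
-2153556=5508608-7662164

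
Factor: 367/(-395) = -1 * 5^(-1) * 79^(-1) * 367^1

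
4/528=1/132 ≈ 0.00758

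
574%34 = 30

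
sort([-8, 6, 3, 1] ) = [-8, 1, 3, 6] 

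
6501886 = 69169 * 94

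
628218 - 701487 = -73269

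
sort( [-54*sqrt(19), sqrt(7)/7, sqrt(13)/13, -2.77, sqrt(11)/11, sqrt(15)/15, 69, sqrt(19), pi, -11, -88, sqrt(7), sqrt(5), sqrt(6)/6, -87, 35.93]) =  [-54*sqrt(19), -88, -87, -11, -2.77, sqrt(15)/15, sqrt(13)/13, sqrt(11)/11, sqrt(7)/7, sqrt(6)/6, sqrt(5), sqrt(7), pi, sqrt(19), 35.93, 69]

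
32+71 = 103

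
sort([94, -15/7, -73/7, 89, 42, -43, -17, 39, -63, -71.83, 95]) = [-71.83, -63, -43, -17, -73/7, -15/7, 39, 42, 89, 94, 95]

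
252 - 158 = 94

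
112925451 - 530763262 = -417837811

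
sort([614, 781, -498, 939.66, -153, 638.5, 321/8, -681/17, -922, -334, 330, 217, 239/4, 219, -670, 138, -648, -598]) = [-922, -670, -648, -598, -498, -334, -153, -681/17, 321/8, 239/4, 138, 217, 219, 330, 614, 638.5, 781, 939.66]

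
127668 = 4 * 31917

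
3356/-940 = -3 - 134/235≈-3.57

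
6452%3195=62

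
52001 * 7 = 364007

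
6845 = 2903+3942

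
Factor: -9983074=-1 * 2^1 * 83^1 * 60139^1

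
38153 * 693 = 26440029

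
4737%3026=1711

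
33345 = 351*95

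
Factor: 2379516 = 2^2 * 3^1 * 47^1 * 4219^1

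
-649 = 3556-4205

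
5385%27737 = 5385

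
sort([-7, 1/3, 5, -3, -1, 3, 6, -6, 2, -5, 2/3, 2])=[-7, -6, -5, -3, -1, 1/3, 2/3, 2, 2, 3, 5, 6]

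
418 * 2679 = 1119822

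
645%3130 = 645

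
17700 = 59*300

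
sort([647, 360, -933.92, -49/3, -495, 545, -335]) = [-933.92, -495, -335, -49/3, 360, 545, 647]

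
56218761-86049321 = -29830560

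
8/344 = 1/43 ≈ 0.0233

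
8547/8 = 1068+3/8 ≈ 1068.38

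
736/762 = 368/381 ≈ 0.966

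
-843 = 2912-3755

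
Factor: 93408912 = 2^4*3^2*193^1*3361^1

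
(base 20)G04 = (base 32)684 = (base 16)1904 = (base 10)6404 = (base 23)C2A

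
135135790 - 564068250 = -428932460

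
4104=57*72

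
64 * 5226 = 334464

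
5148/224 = 1287/56 ≈ 22.98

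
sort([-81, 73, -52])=[-81, -52, 73]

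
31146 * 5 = 155730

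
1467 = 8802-7335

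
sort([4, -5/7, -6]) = [-6, -5/7, 4]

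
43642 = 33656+9986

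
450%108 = 18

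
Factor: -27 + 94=67^1=67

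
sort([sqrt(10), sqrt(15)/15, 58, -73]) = [-73, sqrt(15)/15, sqrt(10), 58]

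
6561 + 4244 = 10805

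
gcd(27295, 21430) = 5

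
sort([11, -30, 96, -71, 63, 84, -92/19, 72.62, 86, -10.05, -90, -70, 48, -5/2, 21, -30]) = [-90, -71, -70, -30, -30, -10.05, -92/19, -5/2, 11, 21, 48, 63, 72.62, 84, 86, 96]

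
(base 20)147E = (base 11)7368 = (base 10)9754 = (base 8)23032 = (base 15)2D54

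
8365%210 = 175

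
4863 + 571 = 5434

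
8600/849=10 + 110/849 ≈ 10.13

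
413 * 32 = 13216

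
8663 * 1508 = 13063804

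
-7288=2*(-3644)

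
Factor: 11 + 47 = 2^1*29^1 = 58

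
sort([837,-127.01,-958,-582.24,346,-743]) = [-958,-743,-582.24,-127.01,346,837]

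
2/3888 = 1/1944 ≈ 0.000514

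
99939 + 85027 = 184966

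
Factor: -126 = -1 * 2^1 * 3^2 * 7^1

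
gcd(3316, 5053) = 1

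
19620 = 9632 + 9988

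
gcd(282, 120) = 6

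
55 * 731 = 40205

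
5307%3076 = 2231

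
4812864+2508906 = 7321770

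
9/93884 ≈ 0.0000959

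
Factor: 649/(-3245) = -1 * 5^(-1) = -1/5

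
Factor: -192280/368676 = -1 * 2^1 * 3^(-2) * 5^1 * 7^(-2) * 23^1 = -230/441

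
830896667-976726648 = -145829981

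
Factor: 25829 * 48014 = 2^1 * 23^1 * 1123^1 * 24007^1 = 1240153606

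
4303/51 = 84 + 19/51≈84.37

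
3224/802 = 1612/401 ≈ 4.02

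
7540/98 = 76 + 46/49 ≈ 76.94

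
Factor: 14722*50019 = 2^1*3^1*17^1*433^1*16673^1 = 736379718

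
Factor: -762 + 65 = -1*17^1*41^1 = -697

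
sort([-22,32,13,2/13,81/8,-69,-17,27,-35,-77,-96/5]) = [-77,-69,-35,-22,-96/5,-17,2/13,81/8,13,27,32]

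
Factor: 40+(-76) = -1*2^2*3^2 = -36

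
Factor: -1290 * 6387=-1 * 2^1 * 3^2 * 5^1 * 43^1 * 2129^1=-8239230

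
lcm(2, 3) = 6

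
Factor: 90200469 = 3^1 * 29^1 * 1036787^1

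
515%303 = 212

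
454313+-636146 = -181833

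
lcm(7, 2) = 14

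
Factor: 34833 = 3^1 * 17^1 * 683^1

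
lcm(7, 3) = 21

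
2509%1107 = 295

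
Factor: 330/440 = 2^(-2)*3^1 = 3/4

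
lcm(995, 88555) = 88555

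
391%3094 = 391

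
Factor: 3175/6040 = 2^(-3)*5^1*127^1*151^(-1) = 635/1208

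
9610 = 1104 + 8506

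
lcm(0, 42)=0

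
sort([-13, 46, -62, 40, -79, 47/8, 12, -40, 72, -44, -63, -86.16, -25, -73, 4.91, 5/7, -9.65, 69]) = [-86.16, -79, -73, -63, -62, -44, -40, -25, -13, -9.65, 5/7, 4.91, 47/8, 12, 40, 46, 69, 72]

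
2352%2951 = 2352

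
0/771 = 0 = 0.00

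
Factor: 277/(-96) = -1*2^(-5)*3^(-1)*277^1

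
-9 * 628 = -5652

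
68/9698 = 34/4849 ≈ 0.00701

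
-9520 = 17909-27429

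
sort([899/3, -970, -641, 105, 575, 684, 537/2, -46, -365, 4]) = [-970, -641, -365, -46, 4, 105, 537/2, 899/3, 575, 684]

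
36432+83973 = 120405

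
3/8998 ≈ 0.000333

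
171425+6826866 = 6998291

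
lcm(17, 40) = 680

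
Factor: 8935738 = 2^1*7^2*19^1*4799^1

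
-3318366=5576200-8894566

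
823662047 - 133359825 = 690302222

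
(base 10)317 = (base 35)92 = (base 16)13d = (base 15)162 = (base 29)ar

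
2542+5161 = 7703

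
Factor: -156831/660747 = -1 * 61^1 * 257^(-1) = -61/257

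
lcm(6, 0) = 0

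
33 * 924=30492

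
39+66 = 105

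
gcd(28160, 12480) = 320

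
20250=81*250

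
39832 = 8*4979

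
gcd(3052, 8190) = 14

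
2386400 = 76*31400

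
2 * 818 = 1636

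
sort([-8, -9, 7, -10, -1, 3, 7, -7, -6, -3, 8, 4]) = [-10, -9, -8, -7, -6, -3, -1, 3, 4, 7, 7, 8]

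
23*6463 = 148649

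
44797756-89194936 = -44397180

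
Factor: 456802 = 2^1 * 37^1 * 6173^1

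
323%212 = 111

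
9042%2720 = 882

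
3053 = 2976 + 77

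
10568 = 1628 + 8940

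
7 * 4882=34174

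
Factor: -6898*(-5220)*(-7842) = -1*2^4*3^3*5^1*29^1*1307^1*3449^1 = -282371285520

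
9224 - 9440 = -216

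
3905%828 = 593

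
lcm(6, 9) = 18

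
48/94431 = 16/31477≈0.000508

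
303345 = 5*60669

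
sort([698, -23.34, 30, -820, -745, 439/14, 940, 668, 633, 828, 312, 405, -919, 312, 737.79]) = [-919, -820, -745, -23.34, 30, 439/14, 312, 312, 405, 633, 668, 698, 737.79, 828, 940]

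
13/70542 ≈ 0.000184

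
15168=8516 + 6652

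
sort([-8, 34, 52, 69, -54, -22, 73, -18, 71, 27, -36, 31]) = [-54, -36, -22, -18, -8, 27, 31, 34, 52, 69, 71, 73]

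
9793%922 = 573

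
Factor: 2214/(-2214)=-1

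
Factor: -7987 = -1 * 7^2 * 163^1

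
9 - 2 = 7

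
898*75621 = 67907658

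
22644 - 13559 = 9085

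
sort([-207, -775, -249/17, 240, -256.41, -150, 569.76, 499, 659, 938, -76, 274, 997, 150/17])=[-775, -256.41, -207, -150, -76, -249/17, 150/17, 240, 274, 499, 569.76, 659, 938, 997]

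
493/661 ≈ 0.746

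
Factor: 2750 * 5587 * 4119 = 2^1 * 3^1 * 5^3 * 11^1 * 37^1 * 151^1 * 1373^1 = 63285345750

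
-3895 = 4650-8545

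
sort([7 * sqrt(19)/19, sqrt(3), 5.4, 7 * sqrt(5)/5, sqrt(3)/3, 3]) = [sqrt(3)/3, 7 * sqrt(19)/19, sqrt(3), 3, 7 * sqrt(5)/5, 5.4]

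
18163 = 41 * 443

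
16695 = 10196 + 6499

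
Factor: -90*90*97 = -1*2^2*3^4*5^2*97^1 = -785700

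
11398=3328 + 8070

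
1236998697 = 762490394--474508303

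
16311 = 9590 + 6721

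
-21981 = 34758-56739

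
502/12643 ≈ 0.0397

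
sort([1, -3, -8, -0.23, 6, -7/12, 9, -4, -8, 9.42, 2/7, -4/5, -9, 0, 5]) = [-9, -8, -8, -4, -3, -4/5, -7/12, -0.23, 0, 2/7, 1, 5, 6, 9, 9.42]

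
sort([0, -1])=[-1, 0]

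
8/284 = 2/71 ≈ 0.0282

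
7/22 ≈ 0.318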